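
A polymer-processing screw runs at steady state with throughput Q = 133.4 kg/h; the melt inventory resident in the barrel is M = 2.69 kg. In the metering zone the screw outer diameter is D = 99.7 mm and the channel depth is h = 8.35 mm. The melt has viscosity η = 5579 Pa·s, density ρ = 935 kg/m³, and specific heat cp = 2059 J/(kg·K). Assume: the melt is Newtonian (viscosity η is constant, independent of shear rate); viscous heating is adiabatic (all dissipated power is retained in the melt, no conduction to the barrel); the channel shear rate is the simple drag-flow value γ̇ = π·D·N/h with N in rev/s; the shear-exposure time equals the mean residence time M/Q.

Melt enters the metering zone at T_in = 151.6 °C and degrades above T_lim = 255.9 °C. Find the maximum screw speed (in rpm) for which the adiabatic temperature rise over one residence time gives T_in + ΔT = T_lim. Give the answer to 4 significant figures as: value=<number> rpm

value=35.62 rpm

Convert throughput: Q = 133.4 kg/h = 133.4/3600 = 0.0370556 kg/s
Mean residence time: t_res = M/Q_s = 2.69 kg / 0.0370556 kg/s = 72.5937 s
Geometry in SI: D = 99.7 mm → 0.0997 m, h = 8.35 mm → 0.00835 m
Allowable rise: ΔT_a = T_lim − T_in = 255.9 − 151.6 = 104.3 K
Invert ΔT = ηγ̇²t_res/(ρcp) for γ̇: γ̇_max² = ΔT_a ρ cp / (η t_res) = 104.3·935·2059 / (5579·72.5937) = 495.789 s⁻²
Take the square root: γ̇_max = √(495.789) = 22.2663 s⁻¹
Solve γ̇ = πDN/h for N: N_max = γ̇_max·h/(π·D) = 22.2663 × 0.00835 / (π × 0.0997) = 0.593595 rev/s = 35.6157 rpm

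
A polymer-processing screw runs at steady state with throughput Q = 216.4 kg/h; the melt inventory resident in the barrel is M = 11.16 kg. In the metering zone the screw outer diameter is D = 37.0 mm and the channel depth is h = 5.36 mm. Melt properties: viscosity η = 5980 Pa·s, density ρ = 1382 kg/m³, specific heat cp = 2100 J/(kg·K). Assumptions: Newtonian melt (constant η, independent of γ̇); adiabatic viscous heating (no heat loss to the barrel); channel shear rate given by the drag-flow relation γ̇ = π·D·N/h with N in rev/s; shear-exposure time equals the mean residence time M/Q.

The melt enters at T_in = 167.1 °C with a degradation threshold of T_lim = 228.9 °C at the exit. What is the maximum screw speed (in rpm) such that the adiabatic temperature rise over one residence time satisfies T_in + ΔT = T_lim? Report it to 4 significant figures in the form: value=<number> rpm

value=35.17 rpm

Convert throughput: Q = 216.4 kg/h = 216.4/3600 = 0.0601111 kg/s
Mean residence time: t_res = M/Q_s = 11.16 kg / 0.0601111 kg/s = 185.656 s
D = 37.0 mm = 0.037 m;  h = 5.36 mm = 0.00536 m
ΔT_a = T_lim − T_in = 228.9 °C − 167.1 °C = 61.8 K
Invert ΔT = ηγ̇²t_res/(ρcp) for γ̇: γ̇_max² = ΔT_a ρ cp / (η t_res) = 61.8·1382·2100 / (5980·185.656) = 161.549 s⁻²
γ̇_max = √161.549 = 12.7102 s⁻¹
N_max = γ̇_max h / (πD) = 12.7102·0.00536/(π·0.037) = 0.586092 rev/s → ×60 = 35.1655 rpm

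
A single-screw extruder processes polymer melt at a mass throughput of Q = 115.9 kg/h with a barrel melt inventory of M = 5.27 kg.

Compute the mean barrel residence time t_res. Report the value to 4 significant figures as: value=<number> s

Q_s = Q / 3600 = 115.9 / 3600 = 0.0321944 kg/s
t_res = M / Q_s = 5.27 ÷ 0.0321944 = 163.693 s

value=163.7 s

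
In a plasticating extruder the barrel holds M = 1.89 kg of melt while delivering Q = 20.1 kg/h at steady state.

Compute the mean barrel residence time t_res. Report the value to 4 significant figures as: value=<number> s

value=338.5 s

Q_s = Q / 3600 = 20.1 / 3600 = 0.00558333 kg/s
t_res = M / Q_s = 1.89 / 0.00558333 = 338.507 s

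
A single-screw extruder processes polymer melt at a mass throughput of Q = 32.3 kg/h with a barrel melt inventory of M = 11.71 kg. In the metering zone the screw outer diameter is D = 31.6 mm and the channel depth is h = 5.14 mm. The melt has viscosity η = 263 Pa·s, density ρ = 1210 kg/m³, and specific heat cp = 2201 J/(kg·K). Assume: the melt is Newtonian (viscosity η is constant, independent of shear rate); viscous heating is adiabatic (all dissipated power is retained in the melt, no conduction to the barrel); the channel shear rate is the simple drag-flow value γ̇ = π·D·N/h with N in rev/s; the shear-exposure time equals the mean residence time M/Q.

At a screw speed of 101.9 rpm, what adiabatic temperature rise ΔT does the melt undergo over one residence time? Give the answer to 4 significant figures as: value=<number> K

value=138.7 K

Throughput in SI: Q_s = 32.3 kg/h ÷ 3600 s/h = 0.00897222 kg/s
t_res = M / Q_s = 11.71 / 0.00897222 = 1305.14 s
Convert to SI: D = 0.0316 m, h = 0.00514 m, N = 101.9/60 = 1.69833 rev/s
Shear rate: γ̇ = πDN/h = π·0.0316·1.69833/0.00514 = 32.8017 s⁻¹
ΔT = η·γ̇²·t_res/(ρ·cp) = [263 × 32.8017² × 1305.14] / [1210 × 2201] = 138.676 K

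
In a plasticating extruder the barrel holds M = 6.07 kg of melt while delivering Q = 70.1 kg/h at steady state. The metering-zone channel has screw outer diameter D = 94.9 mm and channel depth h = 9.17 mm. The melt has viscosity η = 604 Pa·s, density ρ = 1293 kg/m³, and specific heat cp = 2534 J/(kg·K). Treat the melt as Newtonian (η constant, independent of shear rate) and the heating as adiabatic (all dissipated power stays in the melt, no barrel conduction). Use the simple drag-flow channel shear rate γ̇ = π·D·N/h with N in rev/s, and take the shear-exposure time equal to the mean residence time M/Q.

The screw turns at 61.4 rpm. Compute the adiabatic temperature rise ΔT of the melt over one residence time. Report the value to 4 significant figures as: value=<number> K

value=63.61 K

Q_s = Q / 3600 = 70.1 / 3600 = 0.0194722 kg/s
t_res = M / Q_s = 6.07 / 0.0194722 = 311.726 s
Convert to SI: D = 0.0949 m, h = 0.00917 m, N = 61.4/60 = 1.02333 rev/s
γ̇ = π·D·N / h = π · 0.0949 · 1.02333 / 0.00917 = 33.2708 s⁻¹
ΔT = η·γ̇²·t_res / (ρ·cp) = 604 · (33.2708)² · 311.726 / (1293 · 2534) = 63.6111 K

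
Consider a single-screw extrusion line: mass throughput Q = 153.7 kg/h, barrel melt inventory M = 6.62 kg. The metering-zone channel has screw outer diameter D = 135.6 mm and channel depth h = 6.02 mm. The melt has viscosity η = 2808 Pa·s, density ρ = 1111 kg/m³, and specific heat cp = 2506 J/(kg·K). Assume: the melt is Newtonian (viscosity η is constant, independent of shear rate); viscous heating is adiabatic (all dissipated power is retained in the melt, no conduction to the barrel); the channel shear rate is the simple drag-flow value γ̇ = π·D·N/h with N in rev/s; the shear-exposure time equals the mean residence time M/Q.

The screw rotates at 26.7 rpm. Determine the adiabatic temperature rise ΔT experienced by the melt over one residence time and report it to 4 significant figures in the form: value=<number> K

value=155.1 K

Q_s = Q / 3600 = 153.7 / 3600 = 0.0426944 kg/s
t_res = M / Q_s = 6.62 / 0.0426944 = 155.055 s
Convert to SI: D = 0.1356 m, h = 0.00602 m, N = 26.7/60 = 0.445 rev/s
Shear rate: γ̇ = πDN/h = π·0.1356·0.445/0.00602 = 31.49 s⁻¹
Adiabatic rise: ΔT = η γ̇² t_res / (ρ cp) = 2808·(31.49)²·155.055 / (1111·2506) = 155.072 K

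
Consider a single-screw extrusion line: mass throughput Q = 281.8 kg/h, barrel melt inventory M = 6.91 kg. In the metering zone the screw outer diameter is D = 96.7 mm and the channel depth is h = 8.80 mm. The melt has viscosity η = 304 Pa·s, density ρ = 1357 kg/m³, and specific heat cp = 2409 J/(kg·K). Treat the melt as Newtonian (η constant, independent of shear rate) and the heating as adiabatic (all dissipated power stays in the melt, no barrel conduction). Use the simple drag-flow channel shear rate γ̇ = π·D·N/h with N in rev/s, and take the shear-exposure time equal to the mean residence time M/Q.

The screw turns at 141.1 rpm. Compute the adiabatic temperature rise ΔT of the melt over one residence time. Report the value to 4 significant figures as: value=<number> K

Q_s = Q / 3600 = 281.8 / 3600 = 0.0782778 kg/s
t_res = M / Q_s = 6.91 ÷ 0.0782778 = 88.2754 s
D = 96.7 mm = 0.0967 m;  h = 8.80 mm = 0.0088 m;  N = 141.1 rpm / 60 = 2.35167 rev/s
γ̇ = π·D·N / h = π · 0.0967 · 2.35167 / 0.0088 = 81.1838 s⁻¹
ΔT = η·γ̇²·t_res/(ρ·cp) = [304 × 81.1838² × 88.2754] / [1357 × 2409] = 54.1047 K

value=54.10 K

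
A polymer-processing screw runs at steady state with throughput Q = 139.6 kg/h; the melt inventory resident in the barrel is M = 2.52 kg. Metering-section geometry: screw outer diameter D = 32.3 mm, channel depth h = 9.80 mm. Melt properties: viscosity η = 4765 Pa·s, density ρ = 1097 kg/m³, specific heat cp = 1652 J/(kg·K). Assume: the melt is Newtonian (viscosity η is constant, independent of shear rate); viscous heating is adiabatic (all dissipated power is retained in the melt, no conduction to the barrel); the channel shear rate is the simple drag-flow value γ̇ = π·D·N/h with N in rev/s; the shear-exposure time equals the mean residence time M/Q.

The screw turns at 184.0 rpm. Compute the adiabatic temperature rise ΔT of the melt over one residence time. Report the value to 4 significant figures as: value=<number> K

Q_s = Q / 3600 = 139.6 / 3600 = 0.0387778 kg/s
t_res = M / Q_s = 2.52 ÷ 0.0387778 = 64.9857 s
Geometry in metres: D = 32.3 mm → 0.0323 m, h = 9.80 mm → 0.0098 m; screw speed N = 184.0 rpm = 3.06667 rev/s
Shear rate: γ̇ = πDN/h = π·0.0323·3.06667/0.0098 = 31.7536 s⁻¹
Adiabatic rise: ΔT = η γ̇² t_res / (ρ cp) = 4765·(31.7536)²·64.9857 / (1097·1652) = 172.286 K

value=172.3 K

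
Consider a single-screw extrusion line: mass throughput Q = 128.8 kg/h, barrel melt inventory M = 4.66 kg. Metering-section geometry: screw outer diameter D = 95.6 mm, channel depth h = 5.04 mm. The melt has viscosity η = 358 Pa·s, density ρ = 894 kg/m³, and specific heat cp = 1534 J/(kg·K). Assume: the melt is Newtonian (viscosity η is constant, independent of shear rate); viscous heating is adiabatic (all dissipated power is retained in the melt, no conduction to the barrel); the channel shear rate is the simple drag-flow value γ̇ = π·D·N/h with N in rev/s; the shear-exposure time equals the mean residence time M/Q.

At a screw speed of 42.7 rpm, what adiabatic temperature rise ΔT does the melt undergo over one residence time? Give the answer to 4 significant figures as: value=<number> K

Q_s = Q / 3600 = 128.8 / 3600 = 0.0357778 kg/s
t_res = M / Q_s = 4.66 ÷ 0.0357778 = 130.248 s
Convert to SI: D = 0.0956 m, h = 0.00504 m, N = 42.7/60 = 0.711667 rev/s
γ̇ = π·D·N / h = π · 0.0956 · 0.711667 / 0.00504 = 42.4086 s⁻¹
ΔT = η·γ̇²·t_res/(ρ·cp) = [358 × 42.4086² × 130.248] / [894 × 1534] = 61.1506 K

value=61.15 K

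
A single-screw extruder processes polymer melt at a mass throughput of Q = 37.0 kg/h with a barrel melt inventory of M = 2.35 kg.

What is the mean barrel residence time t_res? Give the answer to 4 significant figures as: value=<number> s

Q_s = Q / 3600 = 37.0 / 3600 = 0.0102778 kg/s
Mean residence time: t_res = M/Q_s = 2.35 kg / 0.0102778 kg/s = 228.649 s

value=228.6 s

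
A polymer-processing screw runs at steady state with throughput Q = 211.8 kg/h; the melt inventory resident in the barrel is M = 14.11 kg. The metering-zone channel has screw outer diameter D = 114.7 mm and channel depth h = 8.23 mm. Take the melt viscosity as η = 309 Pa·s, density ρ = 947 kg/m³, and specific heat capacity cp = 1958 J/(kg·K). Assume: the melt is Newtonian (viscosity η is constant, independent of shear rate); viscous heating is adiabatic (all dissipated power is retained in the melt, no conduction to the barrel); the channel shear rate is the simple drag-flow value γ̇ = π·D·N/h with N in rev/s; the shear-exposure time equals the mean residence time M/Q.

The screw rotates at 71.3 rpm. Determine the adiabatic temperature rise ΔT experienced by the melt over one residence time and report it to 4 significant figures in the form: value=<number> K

Q_s = Q / 3600 = 211.8 / 3600 = 0.0588333 kg/s
t_res = M / Q_s = 14.11 / 0.0588333 = 239.83 s
Convert to SI: D = 0.1147 m, h = 0.00823 m, N = 71.3/60 = 1.18833 rev/s
Shear rate: γ̇ = πDN/h = π·0.1147·1.18833/0.00823 = 52.0297 s⁻¹
Adiabatic rise: ΔT = η γ̇² t_res / (ρ cp) = 309·(52.0297)²·239.83 / (947·1958) = 108.194 K

value=108.2 K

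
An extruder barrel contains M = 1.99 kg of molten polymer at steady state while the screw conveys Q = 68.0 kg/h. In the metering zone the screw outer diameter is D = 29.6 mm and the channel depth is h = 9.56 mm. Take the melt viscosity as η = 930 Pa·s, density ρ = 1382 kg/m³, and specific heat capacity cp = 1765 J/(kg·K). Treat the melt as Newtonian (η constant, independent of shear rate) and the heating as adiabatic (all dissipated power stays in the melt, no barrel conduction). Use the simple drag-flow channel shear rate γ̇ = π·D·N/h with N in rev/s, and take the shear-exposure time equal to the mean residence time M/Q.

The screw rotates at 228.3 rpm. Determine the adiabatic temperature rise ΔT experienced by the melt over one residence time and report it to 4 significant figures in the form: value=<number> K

Convert throughput: Q = 68.0 kg/h = 68.0/3600 = 0.0188889 kg/s
Mean residence time: t_res = M/Q_s = 1.99 kg / 0.0188889 kg/s = 105.353 s
D = 29.6 mm = 0.0296 m;  h = 9.56 mm = 0.00956 m;  N = 228.3 rpm / 60 = 3.805 rev/s
γ̇ = π·D·N / h = π · 0.0296 · 3.805 / 0.00956 = 37.0116 s⁻¹
ΔT = η·γ̇²·t_res / (ρ·cp) = 930 · (37.0116)² · 105.353 / (1382 · 1765) = 55.0242 K

value=55.02 K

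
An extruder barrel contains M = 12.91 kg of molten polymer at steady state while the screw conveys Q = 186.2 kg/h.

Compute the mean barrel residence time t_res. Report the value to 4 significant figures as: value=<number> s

Convert throughput: Q = 186.2 kg/h = 186.2/3600 = 0.0517222 kg/s
Mean residence time: t_res = M/Q_s = 12.91 kg / 0.0517222 kg/s = 249.603 s

value=249.6 s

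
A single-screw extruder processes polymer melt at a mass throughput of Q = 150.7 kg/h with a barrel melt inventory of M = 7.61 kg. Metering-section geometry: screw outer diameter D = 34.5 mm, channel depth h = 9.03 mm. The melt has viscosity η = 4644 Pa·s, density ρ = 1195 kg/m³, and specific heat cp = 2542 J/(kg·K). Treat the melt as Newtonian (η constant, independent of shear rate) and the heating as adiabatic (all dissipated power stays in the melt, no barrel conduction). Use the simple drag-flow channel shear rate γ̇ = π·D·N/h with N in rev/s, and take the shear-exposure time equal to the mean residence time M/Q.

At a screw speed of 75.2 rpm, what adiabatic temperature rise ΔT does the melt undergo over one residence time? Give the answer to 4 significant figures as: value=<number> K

value=62.90 K

Q_s = Q / 3600 = 150.7 / 3600 = 0.0418611 kg/s
Mean residence time: t_res = M/Q_s = 7.61 kg / 0.0418611 kg/s = 181.792 s
Geometry in metres: D = 34.5 mm → 0.0345 m, h = 9.03 mm → 0.00903 m; screw speed N = 75.2 rpm = 1.25333 rev/s
Shear rate: γ̇ = πDN/h = π·0.0345·1.25333/0.00903 = 15.0435 s⁻¹
ΔT = η·γ̇²·t_res/(ρ·cp) = [4644 × 15.0435² × 181.792] / [1195 × 2542] = 62.8953 K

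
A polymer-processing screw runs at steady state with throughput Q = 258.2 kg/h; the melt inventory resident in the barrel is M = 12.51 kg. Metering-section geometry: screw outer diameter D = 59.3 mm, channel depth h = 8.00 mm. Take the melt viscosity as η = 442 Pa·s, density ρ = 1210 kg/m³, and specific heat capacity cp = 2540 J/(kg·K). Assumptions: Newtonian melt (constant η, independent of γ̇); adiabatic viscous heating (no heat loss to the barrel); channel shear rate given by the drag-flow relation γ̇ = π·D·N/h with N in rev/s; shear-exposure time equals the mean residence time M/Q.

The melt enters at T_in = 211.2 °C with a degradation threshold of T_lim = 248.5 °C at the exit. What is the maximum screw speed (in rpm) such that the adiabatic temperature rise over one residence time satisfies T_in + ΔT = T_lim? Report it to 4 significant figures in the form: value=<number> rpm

Convert throughput: Q = 258.2 kg/h = 258.2/3600 = 0.0717222 kg/s
t_res = M / Q_s = 12.51 ÷ 0.0717222 = 174.423 s
Convert to metres: D = 0.0593 m, h = 0.008 m
ΔT_a = T_lim − T_in = 248.5 − 211.2 = 37.3 K
Invert ΔT = ηγ̇²t_res/(ρcp) for γ̇: γ̇_max² = ΔT_a ρ cp / (η t_res) = 37.3·1210·2540 / (442·174.423) = 1486.97 s⁻²
γ̇_max = sqrt(1486.97) = 38.5612 s⁻¹
N_max = γ̇_max·h / (π·D) = 38.5612 · 0.008 / (π · 0.0593) = 1.65591 rev/s = 99.3545 rpm

value=99.35 rpm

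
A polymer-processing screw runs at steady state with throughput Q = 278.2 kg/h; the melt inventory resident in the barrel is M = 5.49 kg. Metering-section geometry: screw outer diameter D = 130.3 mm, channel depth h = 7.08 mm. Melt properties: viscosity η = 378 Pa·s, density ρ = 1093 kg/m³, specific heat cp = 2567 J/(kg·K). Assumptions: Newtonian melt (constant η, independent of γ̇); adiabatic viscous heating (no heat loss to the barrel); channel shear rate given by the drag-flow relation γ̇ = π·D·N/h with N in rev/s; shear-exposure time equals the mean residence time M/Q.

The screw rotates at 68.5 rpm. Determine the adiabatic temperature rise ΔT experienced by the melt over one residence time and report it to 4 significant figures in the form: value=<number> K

Convert throughput: Q = 278.2 kg/h = 278.2/3600 = 0.0772778 kg/s
Mean residence time: t_res = M/Q_s = 5.49 kg / 0.0772778 kg/s = 71.0424 s
D = 130.3 mm = 0.1303 m;  h = 7.08 mm = 0.00708 m;  N = 68.5 rpm / 60 = 1.14167 rev/s
γ̇ = π·D·N / h = π · 0.1303 · 1.14167 / 0.00708 = 66.0086 s⁻¹
ΔT = η·γ̇²·t_res / (ρ·cp) = 378 · (66.0086)² · 71.0424 / (1093 · 2567) = 41.7027 K

value=41.70 K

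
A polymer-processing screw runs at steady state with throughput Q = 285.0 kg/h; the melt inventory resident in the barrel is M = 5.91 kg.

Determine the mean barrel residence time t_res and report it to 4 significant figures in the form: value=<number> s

value=74.65 s

Q_s = Q / 3600 = 285.0 / 3600 = 0.0791667 kg/s
Mean residence time: t_res = M/Q_s = 5.91 kg / 0.0791667 kg/s = 74.6526 s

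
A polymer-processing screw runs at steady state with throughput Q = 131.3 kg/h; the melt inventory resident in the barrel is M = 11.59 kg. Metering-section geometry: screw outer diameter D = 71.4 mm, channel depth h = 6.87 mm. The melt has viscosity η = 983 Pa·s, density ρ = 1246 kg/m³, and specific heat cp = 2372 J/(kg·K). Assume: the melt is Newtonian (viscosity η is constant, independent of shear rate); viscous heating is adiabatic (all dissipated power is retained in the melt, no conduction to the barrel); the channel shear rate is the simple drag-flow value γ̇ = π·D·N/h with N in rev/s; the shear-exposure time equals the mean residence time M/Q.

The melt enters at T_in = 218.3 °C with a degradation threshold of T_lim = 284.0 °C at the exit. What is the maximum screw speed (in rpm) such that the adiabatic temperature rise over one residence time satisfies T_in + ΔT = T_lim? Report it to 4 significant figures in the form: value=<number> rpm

Q_s = Q / 3600 = 131.3 / 3600 = 0.0364722 kg/s
Mean residence time: t_res = M/Q_s = 11.59 kg / 0.0364722 kg/s = 317.776 s
Geometry in SI: D = 71.4 mm → 0.0714 m, h = 6.87 mm → 0.00687 m
ΔT_a = T_lim − T_in = 284.0 °C − 218.3 °C = 65.7 K
γ̇_max² = ΔT_a·ρ·cp/(η·t_res) = 65.7·1246·2372/(983·317.776) = 621.618 s⁻²
γ̇_max = √621.618 = 24.9323 s⁻¹
N_max = γ̇_max·h / (π·D) = 24.9323 · 0.00687 / (π · 0.0714) = 0.763608 rev/s = 45.8165 rpm

value=45.82 rpm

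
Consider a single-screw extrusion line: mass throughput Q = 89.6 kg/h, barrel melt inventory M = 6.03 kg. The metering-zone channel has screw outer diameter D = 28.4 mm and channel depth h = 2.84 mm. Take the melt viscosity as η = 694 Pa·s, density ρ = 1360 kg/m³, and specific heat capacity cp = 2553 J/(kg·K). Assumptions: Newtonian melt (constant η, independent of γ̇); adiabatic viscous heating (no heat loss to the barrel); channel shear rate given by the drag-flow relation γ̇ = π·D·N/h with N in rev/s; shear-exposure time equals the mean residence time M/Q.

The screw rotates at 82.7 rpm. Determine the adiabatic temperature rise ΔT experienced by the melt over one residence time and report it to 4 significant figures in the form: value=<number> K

Throughput in SI: Q_s = 89.6 kg/h ÷ 3600 s/h = 0.0248889 kg/s
Mean residence time: t_res = M/Q_s = 6.03 kg / 0.0248889 kg/s = 242.277 s
Geometry in metres: D = 28.4 mm → 0.0284 m, h = 2.84 mm → 0.00284 m; screw speed N = 82.7 rpm = 1.37833 rev/s
γ̇ = π·D·N / h = π · 0.0284 · 1.37833 / 0.00284 = 43.3016 s⁻¹
ΔT = η·γ̇²·t_res / (ρ·cp) = 694 · (43.3016)² · 242.277 / (1360 · 2553) = 90.8008 K

value=90.80 K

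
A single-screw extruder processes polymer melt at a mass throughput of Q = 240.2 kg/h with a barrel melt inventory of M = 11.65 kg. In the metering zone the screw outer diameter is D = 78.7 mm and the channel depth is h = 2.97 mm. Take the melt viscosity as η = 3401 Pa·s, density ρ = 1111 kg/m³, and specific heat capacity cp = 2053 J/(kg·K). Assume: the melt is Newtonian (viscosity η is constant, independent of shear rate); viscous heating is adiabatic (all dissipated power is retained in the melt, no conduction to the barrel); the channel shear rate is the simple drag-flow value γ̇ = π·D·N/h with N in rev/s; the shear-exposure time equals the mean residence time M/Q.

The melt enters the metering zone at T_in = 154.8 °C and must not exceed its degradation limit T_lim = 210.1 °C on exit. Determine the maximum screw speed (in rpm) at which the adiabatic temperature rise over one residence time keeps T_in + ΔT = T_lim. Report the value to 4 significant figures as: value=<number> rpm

value=10.50 rpm

Convert throughput: Q = 240.2 kg/h = 240.2/3600 = 0.0667222 kg/s
t_res = M / Q_s = 11.65 ÷ 0.0667222 = 174.604 s
D = 78.7 mm = 0.0787 m;  h = 2.97 mm = 0.00297 m
Allowable rise: ΔT_a = T_lim − T_in = 210.1 − 154.8 = 55.3 K
γ̇_max² = ΔT_a·ρ·cp/(η·t_res) = 55.3·1111·2053/(3401·174.604) = 212.406 s⁻²
Take the square root: γ̇_max = √(212.406) = 14.5741 s⁻¹
N_max = γ̇_max h / (πD) = 14.5741·0.00297/(π·0.0787) = 0.175071 rev/s → ×60 = 10.5043 rpm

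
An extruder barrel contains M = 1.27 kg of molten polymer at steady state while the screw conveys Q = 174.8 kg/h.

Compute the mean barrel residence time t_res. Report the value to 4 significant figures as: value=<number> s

Throughput in SI: Q_s = 174.8 kg/h ÷ 3600 s/h = 0.0485556 kg/s
t_res = M / Q_s = 1.27 ÷ 0.0485556 = 26.1556 s

value=26.16 s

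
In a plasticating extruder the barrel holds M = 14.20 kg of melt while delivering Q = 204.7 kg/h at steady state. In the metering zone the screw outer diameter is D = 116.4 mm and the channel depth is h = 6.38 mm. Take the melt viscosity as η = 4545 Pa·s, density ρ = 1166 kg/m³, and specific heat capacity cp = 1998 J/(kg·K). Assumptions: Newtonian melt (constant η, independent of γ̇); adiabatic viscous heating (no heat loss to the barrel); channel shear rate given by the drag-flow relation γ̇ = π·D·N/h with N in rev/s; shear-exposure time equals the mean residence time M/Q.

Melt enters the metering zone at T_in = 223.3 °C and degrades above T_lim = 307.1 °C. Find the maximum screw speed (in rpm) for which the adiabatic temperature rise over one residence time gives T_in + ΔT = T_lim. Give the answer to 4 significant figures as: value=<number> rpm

value=13.73 rpm

Q_s = Q / 3600 = 204.7 / 3600 = 0.0568611 kg/s
Mean residence time: t_res = M/Q_s = 14.20 kg / 0.0568611 kg/s = 249.731 s
D = 116.4 mm = 0.1164 m;  h = 6.38 mm = 0.00638 m
ΔT_a = T_lim − T_in = 307.1 − 223.3 = 83.8 K
γ̇_max² = ΔT_a·ρ·cp/(η·t_res) = 83.8·1166·1998/(4545·249.731) = 172.001 s⁻²
Take the square root: γ̇_max = √(172.001) = 13.1149 s⁻¹
N_max = γ̇_max h / (πD) = 13.1149·0.00638/(π·0.1164) = 0.228814 rev/s → ×60 = 13.7289 rpm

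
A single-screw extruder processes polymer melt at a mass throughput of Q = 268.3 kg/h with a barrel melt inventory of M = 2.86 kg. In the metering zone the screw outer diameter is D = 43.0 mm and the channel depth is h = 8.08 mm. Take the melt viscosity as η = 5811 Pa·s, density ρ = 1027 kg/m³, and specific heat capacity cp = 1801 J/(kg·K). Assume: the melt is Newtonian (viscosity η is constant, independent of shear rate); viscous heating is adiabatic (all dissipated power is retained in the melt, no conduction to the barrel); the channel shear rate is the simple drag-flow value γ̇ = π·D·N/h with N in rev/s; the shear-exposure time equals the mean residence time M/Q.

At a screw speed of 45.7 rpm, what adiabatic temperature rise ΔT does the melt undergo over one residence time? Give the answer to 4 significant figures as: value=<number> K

Throughput in SI: Q_s = 268.3 kg/h ÷ 3600 s/h = 0.0745278 kg/s
t_res = M / Q_s = 2.86 ÷ 0.0745278 = 38.375 s
Convert to SI: D = 0.043 m, h = 0.00808 m, N = 45.7/60 = 0.761667 rev/s
γ̇ = π D N / h = (π)(0.043)(0.761667) / 0.00808 = 12.7342 s⁻¹
Adiabatic rise: ΔT = η γ̇² t_res / (ρ cp) = 5811·(12.7342)²·38.375 / (1027·1801) = 19.5505 K

value=19.55 K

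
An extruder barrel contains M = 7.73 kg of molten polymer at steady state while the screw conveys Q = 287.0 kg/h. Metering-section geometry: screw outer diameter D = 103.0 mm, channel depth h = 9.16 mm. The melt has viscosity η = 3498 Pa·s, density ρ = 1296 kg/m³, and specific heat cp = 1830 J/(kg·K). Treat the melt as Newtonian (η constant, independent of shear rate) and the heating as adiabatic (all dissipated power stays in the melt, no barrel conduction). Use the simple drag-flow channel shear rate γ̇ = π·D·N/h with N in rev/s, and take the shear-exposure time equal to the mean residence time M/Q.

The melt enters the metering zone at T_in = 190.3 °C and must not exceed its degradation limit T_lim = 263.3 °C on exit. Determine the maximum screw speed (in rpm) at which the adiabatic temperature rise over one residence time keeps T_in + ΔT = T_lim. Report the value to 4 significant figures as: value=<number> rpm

Q_s = Q / 3600 = 287.0 / 3600 = 0.0797222 kg/s
Mean residence time: t_res = M/Q_s = 7.73 kg / 0.0797222 kg/s = 96.9617 s
D = 103.0 mm = 0.103 m;  h = 9.16 mm = 0.00916 m
ΔT_a = T_lim − T_in = 263.3 °C − 190.3 °C = 73 K
Invert ΔT = ηγ̇²t_res/(ρcp) for γ̇: γ̇_max² = ΔT_a ρ cp / (η t_res) = 73·1296·1830 / (3498·96.9617) = 510.457 s⁻²
γ̇_max = √510.457 = 22.5933 s⁻¹
N_max = γ̇_max h / (πD) = 22.5933·0.00916/(π·0.103) = 0.63957 rev/s → ×60 = 38.3742 rpm

value=38.37 rpm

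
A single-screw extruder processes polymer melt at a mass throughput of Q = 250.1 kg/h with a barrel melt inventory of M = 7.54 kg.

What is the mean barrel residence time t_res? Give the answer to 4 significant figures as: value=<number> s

value=108.5 s

Q_s = Q / 3600 = 250.1 / 3600 = 0.0694722 kg/s
t_res = M / Q_s = 7.54 / 0.0694722 = 108.533 s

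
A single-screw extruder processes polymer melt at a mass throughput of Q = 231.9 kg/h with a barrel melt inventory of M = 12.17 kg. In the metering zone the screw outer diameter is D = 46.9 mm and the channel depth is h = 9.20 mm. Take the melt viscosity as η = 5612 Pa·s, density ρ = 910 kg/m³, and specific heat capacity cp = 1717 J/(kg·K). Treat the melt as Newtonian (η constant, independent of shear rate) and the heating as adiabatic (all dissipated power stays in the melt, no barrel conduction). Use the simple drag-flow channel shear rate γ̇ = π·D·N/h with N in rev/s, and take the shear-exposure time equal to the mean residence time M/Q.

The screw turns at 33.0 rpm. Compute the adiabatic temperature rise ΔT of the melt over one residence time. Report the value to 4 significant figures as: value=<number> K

value=52.65 K

Convert throughput: Q = 231.9 kg/h = 231.9/3600 = 0.0644167 kg/s
Mean residence time: t_res = M/Q_s = 12.17 kg / 0.0644167 kg/s = 188.926 s
D = 46.9 mm = 0.0469 m;  h = 9.20 mm = 0.0092 m;  N = 33.0 rpm / 60 = 0.55 rev/s
Shear rate: γ̇ = πDN/h = π·0.0469·0.55/0.0092 = 8.80841 s⁻¹
Adiabatic rise: ΔT = η γ̇² t_res / (ρ cp) = 5612·(8.80841)²·188.926 / (910·1717) = 52.6494 K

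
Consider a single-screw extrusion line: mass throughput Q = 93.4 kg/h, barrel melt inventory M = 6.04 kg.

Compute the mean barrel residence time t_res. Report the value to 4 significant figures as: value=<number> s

Q_s = Q / 3600 = 93.4 / 3600 = 0.0259444 kg/s
t_res = M / Q_s = 6.04 / 0.0259444 = 232.805 s

value=232.8 s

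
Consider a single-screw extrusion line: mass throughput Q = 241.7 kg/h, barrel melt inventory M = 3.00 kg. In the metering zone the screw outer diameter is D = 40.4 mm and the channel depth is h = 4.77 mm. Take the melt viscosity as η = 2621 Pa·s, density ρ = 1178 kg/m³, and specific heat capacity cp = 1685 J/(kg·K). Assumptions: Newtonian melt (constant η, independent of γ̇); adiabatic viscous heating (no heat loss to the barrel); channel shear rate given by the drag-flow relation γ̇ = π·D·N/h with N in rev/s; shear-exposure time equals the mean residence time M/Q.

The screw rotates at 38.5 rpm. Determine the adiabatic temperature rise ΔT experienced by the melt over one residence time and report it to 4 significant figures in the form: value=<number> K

Convert throughput: Q = 241.7 kg/h = 241.7/3600 = 0.0671389 kg/s
t_res = M / Q_s = 3.00 / 0.0671389 = 44.6835 s
D = 40.4 mm = 0.0404 m;  h = 4.77 mm = 0.00477 m;  N = 38.5 rpm / 60 = 0.641667 rev/s
γ̇ = π D N / h = (π)(0.0404)(0.641667) / 0.00477 = 17.0735 s⁻¹
ΔT = η·γ̇²·t_res/(ρ·cp) = [2621 × 17.0735² × 44.6835] / [1178 × 1685] = 17.1994 K

value=17.20 K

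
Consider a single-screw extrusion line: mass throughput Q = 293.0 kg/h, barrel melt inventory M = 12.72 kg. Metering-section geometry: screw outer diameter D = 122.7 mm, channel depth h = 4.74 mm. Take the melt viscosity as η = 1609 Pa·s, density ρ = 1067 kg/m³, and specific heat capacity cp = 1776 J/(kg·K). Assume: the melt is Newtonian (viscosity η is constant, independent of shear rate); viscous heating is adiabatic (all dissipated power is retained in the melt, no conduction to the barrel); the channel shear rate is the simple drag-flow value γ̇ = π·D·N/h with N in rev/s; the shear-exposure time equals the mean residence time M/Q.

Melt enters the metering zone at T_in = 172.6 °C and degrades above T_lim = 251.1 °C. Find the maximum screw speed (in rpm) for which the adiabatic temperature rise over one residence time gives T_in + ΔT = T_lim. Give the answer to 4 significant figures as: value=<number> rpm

value=17.94 rpm

Convert throughput: Q = 293.0 kg/h = 293.0/3600 = 0.0813889 kg/s
t_res = M / Q_s = 12.72 ÷ 0.0813889 = 156.287 s
Convert to metres: D = 0.1227 m, h = 0.00474 m
Allowable rise: ΔT_a = T_lim − T_in = 251.1 − 172.6 = 78.5 K
Invert ΔT = ηγ̇²t_res/(ρcp) for γ̇: γ̇_max² = ΔT_a ρ cp / (η t_res) = 78.5·1067·1776 / (1609·156.287) = 591.56 s⁻²
Take the square root: γ̇_max = √(591.56) = 24.322 s⁻¹
N_max = γ̇_max h / (πD) = 24.322·0.00474/(π·0.1227) = 0.299077 rev/s → ×60 = 17.9446 rpm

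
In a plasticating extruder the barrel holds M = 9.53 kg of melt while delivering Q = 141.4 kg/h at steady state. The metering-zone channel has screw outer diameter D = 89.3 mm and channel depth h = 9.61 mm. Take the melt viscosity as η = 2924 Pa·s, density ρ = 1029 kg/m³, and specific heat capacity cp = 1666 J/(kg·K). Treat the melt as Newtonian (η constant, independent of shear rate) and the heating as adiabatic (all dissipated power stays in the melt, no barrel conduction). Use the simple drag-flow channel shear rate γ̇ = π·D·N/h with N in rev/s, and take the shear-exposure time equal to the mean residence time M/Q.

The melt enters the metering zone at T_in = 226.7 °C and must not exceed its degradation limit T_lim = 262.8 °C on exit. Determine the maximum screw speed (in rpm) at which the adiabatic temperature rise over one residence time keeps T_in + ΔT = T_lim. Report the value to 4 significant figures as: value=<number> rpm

Q_s = Q / 3600 = 141.4 / 3600 = 0.0392778 kg/s
t_res = M / Q_s = 9.53 ÷ 0.0392778 = 242.631 s
Geometry in SI: D = 89.3 mm → 0.0893 m, h = 9.61 mm → 0.00961 m
ΔT_a = T_lim − T_in = 262.8 °C − 226.7 °C = 36.1 K
γ̇_max² = ΔT_a·ρ·cp/(η·t_res) = 36.1·1029·1666/(2924·242.631) = 87.2317 s⁻²
γ̇_max = sqrt(87.2317) = 9.33979 s⁻¹
Solve γ̇ = πDN/h for N: N_max = γ̇_max·h/(π·D) = 9.33979 × 0.00961 / (π × 0.0893) = 0.319933 rev/s = 19.196 rpm

value=19.20 rpm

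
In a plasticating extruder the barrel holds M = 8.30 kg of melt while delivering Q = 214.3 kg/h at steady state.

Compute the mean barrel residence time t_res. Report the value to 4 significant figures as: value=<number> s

Q_s = Q / 3600 = 214.3 / 3600 = 0.0595278 kg/s
t_res = M / Q_s = 8.30 ÷ 0.0595278 = 139.431 s

value=139.4 s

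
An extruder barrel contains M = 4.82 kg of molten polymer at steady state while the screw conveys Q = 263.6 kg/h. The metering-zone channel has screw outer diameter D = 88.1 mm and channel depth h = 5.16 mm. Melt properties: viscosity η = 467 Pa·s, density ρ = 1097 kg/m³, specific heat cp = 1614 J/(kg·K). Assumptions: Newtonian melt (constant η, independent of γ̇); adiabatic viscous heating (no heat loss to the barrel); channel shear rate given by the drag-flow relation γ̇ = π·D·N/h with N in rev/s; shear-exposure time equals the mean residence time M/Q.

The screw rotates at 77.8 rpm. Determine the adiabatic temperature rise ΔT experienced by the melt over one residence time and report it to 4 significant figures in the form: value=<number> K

Convert throughput: Q = 263.6 kg/h = 263.6/3600 = 0.0732222 kg/s
Mean residence time: t_res = M/Q_s = 4.82 kg / 0.0732222 kg/s = 65.827 s
D = 88.1 mm = 0.0881 m;  h = 5.16 mm = 0.00516 m;  N = 77.8 rpm / 60 = 1.29667 rev/s
Shear rate: γ̇ = πDN/h = π·0.0881·1.29667/0.00516 = 69.5512 s⁻¹
ΔT = η·γ̇²·t_res / (ρ·cp) = 467 · (69.5512)² · 65.827 / (1097 · 1614) = 83.9885 K

value=83.99 K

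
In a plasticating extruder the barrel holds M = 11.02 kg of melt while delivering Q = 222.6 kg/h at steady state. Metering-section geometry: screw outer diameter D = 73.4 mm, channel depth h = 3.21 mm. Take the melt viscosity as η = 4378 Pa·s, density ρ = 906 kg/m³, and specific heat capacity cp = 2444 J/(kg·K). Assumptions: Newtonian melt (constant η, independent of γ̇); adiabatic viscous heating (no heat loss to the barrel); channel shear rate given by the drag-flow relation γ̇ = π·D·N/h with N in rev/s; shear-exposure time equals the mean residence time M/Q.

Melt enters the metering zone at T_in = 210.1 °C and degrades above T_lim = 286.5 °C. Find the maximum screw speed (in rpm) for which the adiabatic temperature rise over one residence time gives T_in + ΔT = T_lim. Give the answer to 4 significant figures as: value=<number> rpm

value=12.30 rpm

Convert throughput: Q = 222.6 kg/h = 222.6/3600 = 0.0618333 kg/s
Mean residence time: t_res = M/Q_s = 11.02 kg / 0.0618333 kg/s = 178.221 s
Convert to metres: D = 0.0734 m, h = 0.00321 m
ΔT_a = T_lim − T_in = 286.5 − 210.1 = 76.4 K
γ̇_max² = ΔT_a·ρ·cp / (η·t_res) = [76.4 × 906 × 2444] / [4378 × 178.221] = 216.814 s⁻²
Take the square root: γ̇_max = √(216.814) = 14.7246 s⁻¹
N_max = γ̇_max·h / (π·D) = 14.7246 · 0.00321 / (π · 0.0734) = 0.204976 rev/s = 12.2986 rpm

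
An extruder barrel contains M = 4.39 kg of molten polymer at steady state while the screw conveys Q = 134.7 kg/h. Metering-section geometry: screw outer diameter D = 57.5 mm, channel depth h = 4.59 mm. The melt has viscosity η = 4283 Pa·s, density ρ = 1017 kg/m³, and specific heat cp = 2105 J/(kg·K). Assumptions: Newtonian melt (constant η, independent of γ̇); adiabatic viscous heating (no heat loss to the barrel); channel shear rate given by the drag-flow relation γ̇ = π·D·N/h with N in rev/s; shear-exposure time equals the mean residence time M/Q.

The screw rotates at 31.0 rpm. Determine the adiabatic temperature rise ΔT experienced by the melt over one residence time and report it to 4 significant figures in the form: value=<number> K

Convert throughput: Q = 134.7 kg/h = 134.7/3600 = 0.0374167 kg/s
t_res = M / Q_s = 4.39 ÷ 0.0374167 = 117.327 s
Geometry in metres: D = 57.5 mm → 0.0575 m, h = 4.59 mm → 0.00459 m; screw speed N = 31.0 rpm = 0.516667 rev/s
Shear rate: γ̇ = πDN/h = π·0.0575·0.516667/0.00459 = 20.3337 s⁻¹
ΔT = η·γ̇²·t_res/(ρ·cp) = [4283 × 20.3337² × 117.327] / [1017 × 2105] = 97.0522 K

value=97.05 K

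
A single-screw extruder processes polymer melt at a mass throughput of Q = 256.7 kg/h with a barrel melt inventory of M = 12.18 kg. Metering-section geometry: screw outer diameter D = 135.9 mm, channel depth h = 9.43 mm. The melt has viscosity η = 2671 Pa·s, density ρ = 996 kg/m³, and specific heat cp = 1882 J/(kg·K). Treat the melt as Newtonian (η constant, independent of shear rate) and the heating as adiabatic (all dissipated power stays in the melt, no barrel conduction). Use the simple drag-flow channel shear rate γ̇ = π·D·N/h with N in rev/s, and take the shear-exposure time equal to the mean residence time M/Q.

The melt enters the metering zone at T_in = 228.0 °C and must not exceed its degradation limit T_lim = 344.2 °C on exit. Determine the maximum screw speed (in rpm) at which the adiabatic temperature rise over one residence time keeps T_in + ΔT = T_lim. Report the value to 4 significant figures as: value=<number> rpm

value=28.96 rpm

Convert throughput: Q = 256.7 kg/h = 256.7/3600 = 0.0713056 kg/s
Mean residence time: t_res = M/Q_s = 12.18 kg / 0.0713056 kg/s = 170.814 s
Geometry in SI: D = 135.9 mm → 0.1359 m, h = 9.43 mm → 0.00943 m
ΔT_a = T_lim − T_in = 344.2 − 228.0 = 116.2 K
Invert ΔT = ηγ̇²t_res/(ρcp) for γ̇: γ̇_max² = ΔT_a ρ cp / (η t_res) = 116.2·996·1882 / (2671·170.814) = 477.405 s⁻²
γ̇_max = √477.405 = 21.8496 s⁻¹
Solve γ̇ = πDN/h for N: N_max = γ̇_max·h/(π·D) = 21.8496 × 0.00943 / (π × 0.1359) = 0.482599 rev/s = 28.9559 rpm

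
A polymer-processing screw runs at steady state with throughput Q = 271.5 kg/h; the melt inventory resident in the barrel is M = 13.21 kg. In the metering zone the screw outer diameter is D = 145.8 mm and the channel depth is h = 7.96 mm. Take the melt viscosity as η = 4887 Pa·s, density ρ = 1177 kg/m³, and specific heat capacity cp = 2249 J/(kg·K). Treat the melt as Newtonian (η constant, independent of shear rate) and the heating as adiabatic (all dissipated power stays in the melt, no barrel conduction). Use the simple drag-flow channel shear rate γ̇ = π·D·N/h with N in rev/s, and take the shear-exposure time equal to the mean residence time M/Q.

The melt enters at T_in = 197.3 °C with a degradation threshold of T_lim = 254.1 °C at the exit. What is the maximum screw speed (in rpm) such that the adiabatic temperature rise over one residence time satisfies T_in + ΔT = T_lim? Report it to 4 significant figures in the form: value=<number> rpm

Throughput in SI: Q_s = 271.5 kg/h ÷ 3600 s/h = 0.0754167 kg/s
Mean residence time: t_res = M/Q_s = 13.21 kg / 0.0754167 kg/s = 175.16 s
D = 145.8 mm = 0.1458 m;  h = 7.96 mm = 0.00796 m
Allowable rise: ΔT_a = T_lim − T_in = 254.1 − 197.3 = 56.8 K
γ̇_max² = ΔT_a·ρ·cp / (η·t_res) = [56.8 × 1177 × 2249] / [4887 × 175.16] = 175.645 s⁻²
γ̇_max = √175.645 = 13.2531 s⁻¹
N_max = γ̇_max h / (πD) = 13.2531·0.00796/(π·0.1458) = 0.230316 rev/s → ×60 = 13.819 rpm

value=13.82 rpm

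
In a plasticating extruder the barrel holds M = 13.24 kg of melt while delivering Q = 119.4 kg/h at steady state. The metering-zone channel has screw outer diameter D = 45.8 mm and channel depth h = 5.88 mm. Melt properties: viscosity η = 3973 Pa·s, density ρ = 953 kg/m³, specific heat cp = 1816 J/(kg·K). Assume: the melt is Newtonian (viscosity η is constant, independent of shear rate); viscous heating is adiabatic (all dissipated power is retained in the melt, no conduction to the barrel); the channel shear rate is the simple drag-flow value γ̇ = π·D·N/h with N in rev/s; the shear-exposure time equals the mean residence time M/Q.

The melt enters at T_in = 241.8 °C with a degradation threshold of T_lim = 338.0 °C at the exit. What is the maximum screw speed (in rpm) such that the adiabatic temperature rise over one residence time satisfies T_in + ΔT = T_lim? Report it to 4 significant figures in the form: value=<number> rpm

Throughput in SI: Q_s = 119.4 kg/h ÷ 3600 s/h = 0.0331667 kg/s
t_res = M / Q_s = 13.24 / 0.0331667 = 399.196 s
Geometry in SI: D = 45.8 mm → 0.0458 m, h = 5.88 mm → 0.00588 m
ΔT_a = T_lim − T_in = 338.0 °C − 241.8 °C = 96.2 K
Invert ΔT = ηγ̇²t_res/(ρcp) for γ̇: γ̇_max² = ΔT_a ρ cp / (η t_res) = 96.2·953·1816 / (3973·399.196) = 104.973 s⁻²
γ̇_max = √104.973 = 10.2457 s⁻¹
Solve γ̇ = πDN/h for N: N_max = γ̇_max·h/(π·D) = 10.2457 × 0.00588 / (π × 0.0458) = 0.418699 rev/s = 25.1219 rpm

value=25.12 rpm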